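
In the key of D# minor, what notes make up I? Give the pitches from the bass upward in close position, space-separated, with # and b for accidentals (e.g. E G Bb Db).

D# F## A#

I is the major tonic (Picardy third), borrowed from the parallel major. In D# minor that root is D#.
So the chord is D#-F##-A#.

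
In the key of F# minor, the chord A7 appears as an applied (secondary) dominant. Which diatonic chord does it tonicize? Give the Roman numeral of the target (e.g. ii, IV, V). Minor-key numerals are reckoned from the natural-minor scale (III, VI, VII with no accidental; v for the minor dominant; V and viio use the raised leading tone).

VI

The chord is a dominant seventh chord on A.
A dominant resolves down a perfect fifth: A → D. In F# minor, D is scale degree 6, i.e. VI.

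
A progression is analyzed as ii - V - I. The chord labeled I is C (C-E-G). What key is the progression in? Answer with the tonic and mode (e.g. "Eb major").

C major

I is given as C-E-G — a major triad with root C.
If C is scale degree 1 and the mode makes that degree carry a major triad, the tonic is C and the mode is major.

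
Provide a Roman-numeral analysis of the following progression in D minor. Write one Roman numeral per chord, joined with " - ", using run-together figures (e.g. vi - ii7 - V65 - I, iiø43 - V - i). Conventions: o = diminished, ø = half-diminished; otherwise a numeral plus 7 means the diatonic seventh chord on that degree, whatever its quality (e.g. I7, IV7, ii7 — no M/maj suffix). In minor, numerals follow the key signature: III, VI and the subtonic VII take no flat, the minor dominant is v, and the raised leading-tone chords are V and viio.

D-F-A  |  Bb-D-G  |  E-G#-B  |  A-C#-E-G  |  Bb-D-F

D-F-A: root D is the tonic; minor triad there is i.
Bb-D-G: root G is the subdominant; minor triad there is iv6.
E-G#-B: a major triad on E, the applied dominant of V → V/V.
A-C#-E-G has root A, degree 5 in D minor, so V7.
Bb-D-F has root Bb, degree 6 in D minor, so VI.

i - iv6 - V/V - V7 - VI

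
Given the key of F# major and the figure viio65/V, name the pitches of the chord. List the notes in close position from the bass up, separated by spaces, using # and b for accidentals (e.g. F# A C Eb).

D# F# A B#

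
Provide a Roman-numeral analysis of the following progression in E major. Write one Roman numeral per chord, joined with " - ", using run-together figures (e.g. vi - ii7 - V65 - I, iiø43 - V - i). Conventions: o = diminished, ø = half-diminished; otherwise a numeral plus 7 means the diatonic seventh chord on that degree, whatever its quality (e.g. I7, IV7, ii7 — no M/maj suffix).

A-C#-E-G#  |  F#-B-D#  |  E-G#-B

A-C#-E-G# has root A, degree 4 in E major, so IV7.
F#-B-D#: major triad on B = scale degree 5 → V64.
E-G#-B has root E, degree 1 in E major, so I.

IV7 - V64 - I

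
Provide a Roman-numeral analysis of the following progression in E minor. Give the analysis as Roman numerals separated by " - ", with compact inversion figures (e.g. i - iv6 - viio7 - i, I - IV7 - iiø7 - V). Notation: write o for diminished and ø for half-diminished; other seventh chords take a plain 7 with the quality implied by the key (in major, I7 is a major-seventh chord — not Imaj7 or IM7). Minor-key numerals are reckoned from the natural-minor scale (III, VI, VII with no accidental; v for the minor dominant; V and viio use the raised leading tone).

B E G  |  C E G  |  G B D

B-E-G has root E, degree 1 in E minor, so i64.
C-E-G has root C, degree 6 in E minor, so VI.
G-B-D: root G is the mediant; major triad there is III.

i64 - VI - III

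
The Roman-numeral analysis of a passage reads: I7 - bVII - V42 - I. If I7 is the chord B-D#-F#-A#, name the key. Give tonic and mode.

The chord Bmaj7 is a major seventh chord rooted on B; its label is I7.
If B is scale degree 1 and the mode makes that degree carry a major seventh chord, the tonic is B and the mode is major.

B major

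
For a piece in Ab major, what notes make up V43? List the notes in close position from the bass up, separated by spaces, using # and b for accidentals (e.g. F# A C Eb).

The numeral's case and figure indicate a dominant seventh chord. In Ab major its root, the dominant, is Eb.
That chord is spelled Eb-G-Bb-Db.
The figured bass 43 indicates second inversion, placing the fifth (Bb) in the bass: Bb-Db-Eb-G.

Bb Db Eb G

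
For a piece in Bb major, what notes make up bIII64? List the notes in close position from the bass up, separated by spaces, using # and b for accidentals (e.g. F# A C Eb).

Ab Db F

Scale degree 3 in Bb major is D; lowering it a half step gives Db. bIII64 is a major triad on the lowered third degree, borrowed from the parallel minor.
So the chord is Db-F-Ab.
With the 64 figure the chord is in second inversion; from the bass Ab upward in close position it reads Ab-Db-F.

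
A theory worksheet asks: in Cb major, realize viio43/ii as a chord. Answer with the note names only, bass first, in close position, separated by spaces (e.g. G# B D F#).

The slash marks an applied leading-tone chord: viio of ii. In Cb major, ii is Db, so the leading tone to it is C, a half step below.
Building a fully diminished seventh chord on C gives C-Eb-Gb-Bbb.
With the 43 figure the chord is in second inversion; from the bass Gb upward in close position it reads Gb-Bbb-C-Eb.

Gb Bbb C Eb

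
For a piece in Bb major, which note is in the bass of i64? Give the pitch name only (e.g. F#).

F

i in Bb major has root Bb; the chord is Bb-Db-F.
The figure 64 means second inversion — the fifth is in the bass.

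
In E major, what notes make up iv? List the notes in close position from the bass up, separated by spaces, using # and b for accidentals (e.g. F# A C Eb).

Scale degree 4 in E major is A; here the chord built on it is altered to a minor triad. iv is the minor subdominant, borrowed from the parallel minor.
So the chord is A-C-E.

A C E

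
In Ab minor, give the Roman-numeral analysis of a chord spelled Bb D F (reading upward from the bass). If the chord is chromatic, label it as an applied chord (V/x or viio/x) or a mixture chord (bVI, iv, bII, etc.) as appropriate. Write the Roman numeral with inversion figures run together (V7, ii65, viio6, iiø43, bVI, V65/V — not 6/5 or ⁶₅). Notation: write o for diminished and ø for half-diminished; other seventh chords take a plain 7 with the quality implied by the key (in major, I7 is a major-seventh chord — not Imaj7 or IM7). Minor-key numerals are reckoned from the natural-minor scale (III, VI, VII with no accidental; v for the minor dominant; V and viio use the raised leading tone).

The pitches Bb-D-F form a major triad rooted on Bb.
Bb is not a diatonic chord root with this quality in Ab minor, but it lies a perfect fifth above Eb (V), so the chord functions as an applied dominant of V.

V/V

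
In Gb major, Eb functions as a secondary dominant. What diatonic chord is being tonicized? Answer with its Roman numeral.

ii

The chord is a major triad on Eb.
A dominant resolves down a perfect fifth: Eb → Ab. In Gb major, Ab is scale degree 2, i.e. ii.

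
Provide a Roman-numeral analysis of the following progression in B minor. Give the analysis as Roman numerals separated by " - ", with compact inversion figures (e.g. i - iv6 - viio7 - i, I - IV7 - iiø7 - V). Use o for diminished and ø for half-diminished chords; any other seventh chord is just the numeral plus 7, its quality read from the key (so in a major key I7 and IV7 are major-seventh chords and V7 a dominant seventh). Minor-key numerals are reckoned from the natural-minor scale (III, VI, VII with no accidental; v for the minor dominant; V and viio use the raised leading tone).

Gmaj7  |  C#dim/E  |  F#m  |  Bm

VI7 - iio6 - v - i

Gmaj7: root G is the submediant; major seventh chord there is VI7.
C#dim/E: root C# is the supertonic; diminished triad there is iio6.
F#m: minor triad on F# = scale degree 5 → v.
Bm has root B, degree 1 in B minor, so i.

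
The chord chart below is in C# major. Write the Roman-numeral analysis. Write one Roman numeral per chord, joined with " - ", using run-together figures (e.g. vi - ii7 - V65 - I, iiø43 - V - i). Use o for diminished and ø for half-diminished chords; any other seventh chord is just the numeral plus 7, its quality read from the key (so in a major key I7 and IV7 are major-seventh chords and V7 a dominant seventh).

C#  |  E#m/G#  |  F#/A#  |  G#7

I - iii6 - IV6 - V7

C# has root C#, degree 1 in C# major, so I.
E#m/G# has root E#, degree 3 in C# major, so iii6.
F#/A# has root F#, degree 4 in C# major, so IV6.
G#7: root G# is the dominant; dominant seventh chord there is V7.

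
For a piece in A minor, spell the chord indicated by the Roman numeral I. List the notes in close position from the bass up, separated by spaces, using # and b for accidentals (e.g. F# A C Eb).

A C# E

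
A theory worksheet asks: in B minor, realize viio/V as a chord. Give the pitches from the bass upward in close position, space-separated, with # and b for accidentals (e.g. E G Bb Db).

E# G# B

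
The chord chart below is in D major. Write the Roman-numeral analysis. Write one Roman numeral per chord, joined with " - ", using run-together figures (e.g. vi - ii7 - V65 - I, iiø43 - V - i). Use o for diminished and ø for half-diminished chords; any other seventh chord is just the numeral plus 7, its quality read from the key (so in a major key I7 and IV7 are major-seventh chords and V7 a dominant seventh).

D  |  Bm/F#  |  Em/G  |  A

I - vi64 - ii6 - V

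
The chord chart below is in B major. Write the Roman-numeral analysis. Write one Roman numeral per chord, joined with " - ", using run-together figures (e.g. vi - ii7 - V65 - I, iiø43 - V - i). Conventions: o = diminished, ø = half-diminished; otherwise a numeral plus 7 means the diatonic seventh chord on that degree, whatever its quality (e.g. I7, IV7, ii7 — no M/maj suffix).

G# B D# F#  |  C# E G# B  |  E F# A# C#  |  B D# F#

vi7 - ii7 - V42 - I

G#-B-D#-F#: minor seventh chord on G# = scale degree 6 → vi7.
C#-E-G#-B has root C#, degree 2 in B major, so ii7.
E-F#-A#-C# has root F#, degree 5 in B major, so V42.
B-D#-F#: major triad on B = scale degree 1 → I.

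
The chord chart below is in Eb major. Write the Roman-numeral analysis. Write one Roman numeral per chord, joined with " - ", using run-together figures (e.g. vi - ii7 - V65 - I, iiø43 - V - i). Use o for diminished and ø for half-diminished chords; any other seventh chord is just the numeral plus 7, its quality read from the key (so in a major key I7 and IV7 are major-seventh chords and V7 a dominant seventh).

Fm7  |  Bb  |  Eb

Fm7: minor seventh chord on F = scale degree 2 → ii7.
Bb: major triad on Bb = scale degree 5 → V.
Eb has root Eb, degree 1 in Eb major, so I.

ii7 - V - I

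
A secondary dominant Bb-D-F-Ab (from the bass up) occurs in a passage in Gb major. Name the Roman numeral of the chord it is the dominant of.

vi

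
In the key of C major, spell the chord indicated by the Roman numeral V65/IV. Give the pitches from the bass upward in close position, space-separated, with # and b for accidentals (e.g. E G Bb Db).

E G Bb C

The slash means an applied dominant: we want the dominant of IV. In C major, IV is F major, and its dominant is built on C.
Building a dominant seventh chord on C gives C-E-G-Bb.
The figured bass 65 indicates first inversion, placing the third (E) in the bass: E-G-Bb-C.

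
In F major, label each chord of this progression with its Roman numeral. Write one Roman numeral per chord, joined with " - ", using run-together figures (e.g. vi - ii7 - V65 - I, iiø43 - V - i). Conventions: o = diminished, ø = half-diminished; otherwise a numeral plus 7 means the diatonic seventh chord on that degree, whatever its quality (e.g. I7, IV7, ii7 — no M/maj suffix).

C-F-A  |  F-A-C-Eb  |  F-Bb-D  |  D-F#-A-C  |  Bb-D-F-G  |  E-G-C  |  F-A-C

I64 - V7/IV - IV64 - V7/ii - ii65 - V6 - I

C-F-A: major triad on F = scale degree 1 → I64.
F-A-C-Eb is the secondary dominant of IV (dominant seventh chord on F): V7/IV.
F-Bb-D: root Bb is the subdominant; major triad there is IV64.
D-F#-A-C: a dominant seventh chord on D, the applied dominant of ii → V7/ii.
Bb-D-F-G: root G is the supertonic; minor seventh chord there is ii65.
E-G-C: major triad on C = scale degree 5 → V6.
F-A-C has root F, degree 1 in F major, so I.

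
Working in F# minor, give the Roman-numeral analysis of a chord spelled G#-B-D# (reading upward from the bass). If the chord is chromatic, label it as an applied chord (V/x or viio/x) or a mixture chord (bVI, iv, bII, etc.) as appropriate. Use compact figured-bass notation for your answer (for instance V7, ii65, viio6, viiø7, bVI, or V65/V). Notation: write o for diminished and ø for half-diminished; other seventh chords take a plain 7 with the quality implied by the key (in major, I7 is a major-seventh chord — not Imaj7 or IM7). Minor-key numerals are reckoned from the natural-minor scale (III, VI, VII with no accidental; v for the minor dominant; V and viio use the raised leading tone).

ii

The pitches G#-B-D# form a minor triad rooted on G#.
G# is the second degree of F# minor. This is the minor supertonic, borrowed from the parallel major (the Dorian ii).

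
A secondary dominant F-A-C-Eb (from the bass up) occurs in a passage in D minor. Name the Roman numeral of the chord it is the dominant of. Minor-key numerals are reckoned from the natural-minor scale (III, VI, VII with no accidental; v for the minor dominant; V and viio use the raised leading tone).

The chord is a dominant seventh chord on F.
A dominant resolves down a perfect fifth: F → Bb. In D minor, Bb is scale degree 6, i.e. VI.

VI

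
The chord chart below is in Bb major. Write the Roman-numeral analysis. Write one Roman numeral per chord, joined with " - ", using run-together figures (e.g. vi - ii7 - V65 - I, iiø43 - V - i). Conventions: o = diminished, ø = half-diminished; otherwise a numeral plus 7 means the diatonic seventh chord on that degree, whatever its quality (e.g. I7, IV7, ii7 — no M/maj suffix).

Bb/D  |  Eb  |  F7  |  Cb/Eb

Bb/D: root Bb is the tonic; major triad there is I6.
Eb: root Eb is the subdominant; major triad there is IV.
F7: root F is the dominant; dominant seventh chord there is V7.
Cb/Eb: Cb with this quality isn't in the key; a major triad on b2 is the Neapolitan sixth, bII6 (third, Eb, in the bass — hence the 6).

I6 - IV - V7 - bII6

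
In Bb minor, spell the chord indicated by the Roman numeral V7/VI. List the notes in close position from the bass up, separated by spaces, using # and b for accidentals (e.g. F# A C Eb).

Db F Ab Cb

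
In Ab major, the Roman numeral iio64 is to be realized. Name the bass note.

Fb

iio in Ab major has root Bb; the chord is Bb-Db-Fb.
The figure 64 means second inversion — the fifth is in the bass.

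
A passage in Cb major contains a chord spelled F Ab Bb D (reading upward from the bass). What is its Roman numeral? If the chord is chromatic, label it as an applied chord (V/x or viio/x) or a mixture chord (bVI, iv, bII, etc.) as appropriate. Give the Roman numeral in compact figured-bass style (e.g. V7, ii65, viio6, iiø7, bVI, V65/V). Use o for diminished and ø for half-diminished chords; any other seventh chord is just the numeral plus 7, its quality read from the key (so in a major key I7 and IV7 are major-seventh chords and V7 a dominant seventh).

V43/iii

The pitches Bb-D-F-Ab form a dominant seventh chord rooted on Bb.
Bb is not a diatonic chord root with this quality in Cb major, but it lies a perfect fifth above Eb (iii), so the chord functions as an applied dominant of iii.
With F in the bass the chord is in second inversion, so the figured bass is 43.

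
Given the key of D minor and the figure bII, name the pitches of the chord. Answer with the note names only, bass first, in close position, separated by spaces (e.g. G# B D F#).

Eb G Bb

bII is the Neapolitan chord — a major triad on the lowered second degree. In D minor that root is Eb.
So the chord is Eb-G-Bb, a major triad.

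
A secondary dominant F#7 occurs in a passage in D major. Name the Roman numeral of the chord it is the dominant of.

The chord is a dominant seventh chord on F#.
A dominant resolves down a perfect fifth: F# → B. In D major, B is scale degree 6, i.e. vi.

vi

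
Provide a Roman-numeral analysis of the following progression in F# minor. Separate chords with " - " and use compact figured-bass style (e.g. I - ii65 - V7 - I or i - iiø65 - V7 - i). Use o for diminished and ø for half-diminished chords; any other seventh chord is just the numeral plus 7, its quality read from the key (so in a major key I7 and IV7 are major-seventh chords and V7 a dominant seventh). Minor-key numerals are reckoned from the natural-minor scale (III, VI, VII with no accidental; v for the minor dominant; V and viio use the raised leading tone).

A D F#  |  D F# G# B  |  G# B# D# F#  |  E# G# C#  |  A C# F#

VI64 - iiø43 - V7/V - V6 - i6

A-D-F#: major triad on D = scale degree 6 → VI64.
D-F#-G#-B: half-diminished seventh chord on G# = scale degree 2 → iiø43.
G#-B#-D#-F# is the secondary dominant of V (dominant seventh chord on G#): V7/V.
E#-G#-C#: major triad on C# = scale degree 5 → V6.
A-C#-F#: root F# is the tonic; minor triad there is i6.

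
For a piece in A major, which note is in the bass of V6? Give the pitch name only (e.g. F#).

G#

V in A major has root E; the chord is E-G#-B.
The figure 6 means first inversion — the third is in the bass.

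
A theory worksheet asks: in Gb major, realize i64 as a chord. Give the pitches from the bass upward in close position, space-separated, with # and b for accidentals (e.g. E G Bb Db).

Scale degree 1 in Gb major is Gb; here the chord built on it is altered to a minor triad. i64 is the minor tonic, borrowed from the parallel minor.
So the chord is Gb-Bbb-Db.
The figured bass 64 indicates second inversion, placing the fifth (Db) in the bass: Db-Gb-Bbb.

Db Gb Bbb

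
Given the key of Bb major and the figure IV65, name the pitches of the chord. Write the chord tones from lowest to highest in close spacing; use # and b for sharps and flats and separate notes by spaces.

In Bb major, scale degree 4 is Eb, and the diatonic chord built there is a major seventh chord.
That chord is spelled Eb-G-Bb-D.
With the 65 figure the chord is in first inversion; from the bass G upward in close position it reads G-Bb-D-Eb.

G Bb D Eb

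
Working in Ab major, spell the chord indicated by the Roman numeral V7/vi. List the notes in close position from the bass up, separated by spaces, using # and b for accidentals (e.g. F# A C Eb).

C E G Bb

The slash means an applied dominant: we want the dominant of vi. In Ab major, vi is F minor, and its dominant is built on C.
Building a dominant seventh chord on C gives C-E-G-Bb.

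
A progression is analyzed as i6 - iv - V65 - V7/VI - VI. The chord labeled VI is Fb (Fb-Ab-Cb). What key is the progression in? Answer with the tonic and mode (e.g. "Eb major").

The chord Fb is a major triad rooted on Fb; its label is VI.
If Fb is scale degree 6 and the mode makes that degree carry a major triad, the tonic is Ab and the mode is minor.

Ab minor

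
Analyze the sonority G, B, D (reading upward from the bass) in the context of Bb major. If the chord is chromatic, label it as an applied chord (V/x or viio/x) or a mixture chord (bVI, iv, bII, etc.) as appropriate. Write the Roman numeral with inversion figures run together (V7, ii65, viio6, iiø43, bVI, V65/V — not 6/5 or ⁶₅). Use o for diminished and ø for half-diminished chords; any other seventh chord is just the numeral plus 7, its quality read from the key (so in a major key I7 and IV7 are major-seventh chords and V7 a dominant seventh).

V/ii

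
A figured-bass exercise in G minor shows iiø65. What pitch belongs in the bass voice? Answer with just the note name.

iiø in G minor has root A; the chord is A-C-Eb-G.
The figure 65 means first inversion — the third is in the bass.

C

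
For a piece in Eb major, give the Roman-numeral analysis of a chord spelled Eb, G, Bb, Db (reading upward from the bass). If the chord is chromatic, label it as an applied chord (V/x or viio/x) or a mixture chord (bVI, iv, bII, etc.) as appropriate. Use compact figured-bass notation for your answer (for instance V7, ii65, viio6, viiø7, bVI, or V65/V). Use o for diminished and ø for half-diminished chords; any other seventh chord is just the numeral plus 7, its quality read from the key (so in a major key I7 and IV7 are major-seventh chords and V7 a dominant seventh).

V7/IV

Stacked in thirds the chord is Eb-G-Bb-Db: a dominant seventh chord on Eb.
Eb is not a diatonic chord root with this quality in Eb major, but it lies a perfect fifth above Ab (IV), so the chord functions as an applied dominant of IV.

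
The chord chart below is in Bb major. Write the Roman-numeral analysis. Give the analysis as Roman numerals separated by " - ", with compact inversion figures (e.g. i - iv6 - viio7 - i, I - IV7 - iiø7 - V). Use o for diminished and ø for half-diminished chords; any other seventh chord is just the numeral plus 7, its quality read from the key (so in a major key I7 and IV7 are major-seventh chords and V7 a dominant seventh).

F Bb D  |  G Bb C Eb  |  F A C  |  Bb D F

F-Bb-D: root Bb is the tonic; major triad there is I64.
G-Bb-C-Eb: minor seventh chord on C = scale degree 2 → ii43.
F-A-C has root F, degree 5 in Bb major, so V.
Bb-D-F has root Bb, degree 1 in Bb major, so I.

I64 - ii43 - V - I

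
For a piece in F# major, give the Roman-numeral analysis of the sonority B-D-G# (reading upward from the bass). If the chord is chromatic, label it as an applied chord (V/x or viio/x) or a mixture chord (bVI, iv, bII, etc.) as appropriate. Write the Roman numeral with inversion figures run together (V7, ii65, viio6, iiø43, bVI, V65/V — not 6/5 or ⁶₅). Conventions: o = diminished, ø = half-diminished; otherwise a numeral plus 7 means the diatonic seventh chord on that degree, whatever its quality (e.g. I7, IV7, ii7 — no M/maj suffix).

iio6

Stacked in thirds the chord is G#-B-D: a diminished triad on G#.
G# is the second degree of F# major. This is the diminished supertonic triad, borrowed from the parallel minor.
With B in the bass the chord is in first inversion, so the figured bass is 6.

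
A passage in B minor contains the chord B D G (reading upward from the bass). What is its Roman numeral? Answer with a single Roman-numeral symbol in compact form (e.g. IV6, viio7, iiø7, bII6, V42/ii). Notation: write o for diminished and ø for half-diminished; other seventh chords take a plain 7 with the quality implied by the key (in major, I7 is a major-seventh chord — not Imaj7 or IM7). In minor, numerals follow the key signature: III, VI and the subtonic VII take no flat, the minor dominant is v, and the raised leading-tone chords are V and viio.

The pitches G-B-D form a major triad rooted on G.
G is scale degree 6 in B minor, and a major triad on that degree is written VI.
With B in the bass the chord is in first inversion, so the figured bass is 6.

VI6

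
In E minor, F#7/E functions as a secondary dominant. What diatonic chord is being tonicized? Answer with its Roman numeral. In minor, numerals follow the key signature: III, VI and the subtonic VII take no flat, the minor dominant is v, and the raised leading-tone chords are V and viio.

The chord is a dominant seventh chord on F#.
A dominant resolves down a perfect fifth: F# → B. In E minor, B is scale degree 5, i.e. V.

V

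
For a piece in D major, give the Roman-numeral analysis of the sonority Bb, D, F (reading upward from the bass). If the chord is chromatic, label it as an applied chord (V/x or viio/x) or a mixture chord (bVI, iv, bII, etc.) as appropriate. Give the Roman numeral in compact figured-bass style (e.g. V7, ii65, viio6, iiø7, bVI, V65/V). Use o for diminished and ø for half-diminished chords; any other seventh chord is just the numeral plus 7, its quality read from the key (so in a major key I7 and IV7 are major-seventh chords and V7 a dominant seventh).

bVI

Stacked in thirds the chord is Bb-D-F: a major triad on Bb.
Bb is the lowered sixth degree of D major (diatonic 6 would be B). This is a major triad on the lowered sixth degree, borrowed from the parallel minor.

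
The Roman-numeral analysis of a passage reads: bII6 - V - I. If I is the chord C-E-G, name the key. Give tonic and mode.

I is given as C-E-G — a major triad with root C.
If C is scale degree 1 and the mode makes that degree carry a major triad, the tonic is C and the mode is major.

C major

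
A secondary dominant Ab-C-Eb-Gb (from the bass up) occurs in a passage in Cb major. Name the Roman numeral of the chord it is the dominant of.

The chord is a dominant seventh chord on Ab.
A dominant resolves down a perfect fifth: Ab → Db. In Cb major, Db is scale degree 2, i.e. ii.

ii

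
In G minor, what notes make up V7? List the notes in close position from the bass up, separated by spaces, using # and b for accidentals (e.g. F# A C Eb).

In G minor, the fifth degree is D. The dominant is major (leading tone raised), so V is a dominant seventh chord.
That chord is spelled D-F#-A-C.

D F# A C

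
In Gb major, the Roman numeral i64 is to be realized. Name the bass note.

Db

i in Gb major has root Gb; the chord is Gb-Bbb-Db.
The figure 64 means second inversion — the fifth is in the bass.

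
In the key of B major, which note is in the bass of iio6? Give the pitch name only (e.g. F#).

E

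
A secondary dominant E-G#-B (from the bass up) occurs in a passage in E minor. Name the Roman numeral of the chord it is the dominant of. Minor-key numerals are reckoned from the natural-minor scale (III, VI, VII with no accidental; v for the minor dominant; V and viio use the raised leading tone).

The chord is a major triad on E.
A dominant resolves down a perfect fifth: E → A. In E minor, A is scale degree 4, i.e. iv.

iv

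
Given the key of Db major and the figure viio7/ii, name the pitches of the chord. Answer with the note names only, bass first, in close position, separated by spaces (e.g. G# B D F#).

D F Ab Cb

viio7/ii is a secondary leading-tone chord. The target ii is Eb in Db major; the applied chord is rooted a semitone below, on D.
Building a fully diminished seventh chord on D gives D-F-Ab-Cb.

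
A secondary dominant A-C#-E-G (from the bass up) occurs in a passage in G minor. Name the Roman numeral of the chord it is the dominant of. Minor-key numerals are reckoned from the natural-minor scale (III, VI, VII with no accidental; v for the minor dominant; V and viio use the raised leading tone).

V

The chord is a dominant seventh chord on A.
A dominant resolves down a perfect fifth: A → D. In G minor, D is scale degree 5, i.e. V.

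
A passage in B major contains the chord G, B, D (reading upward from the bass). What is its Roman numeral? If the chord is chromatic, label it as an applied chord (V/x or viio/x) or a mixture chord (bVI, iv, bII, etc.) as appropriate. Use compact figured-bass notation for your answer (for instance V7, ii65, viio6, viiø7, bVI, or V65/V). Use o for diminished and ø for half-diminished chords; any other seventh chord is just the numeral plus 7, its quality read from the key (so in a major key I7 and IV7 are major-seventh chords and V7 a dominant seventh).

Stacked in thirds the chord is G-B-D: a major triad on G.
G is the lowered sixth degree of B major (diatonic 6 would be G#). This is a major triad on the lowered sixth degree, borrowed from the parallel minor.

bVI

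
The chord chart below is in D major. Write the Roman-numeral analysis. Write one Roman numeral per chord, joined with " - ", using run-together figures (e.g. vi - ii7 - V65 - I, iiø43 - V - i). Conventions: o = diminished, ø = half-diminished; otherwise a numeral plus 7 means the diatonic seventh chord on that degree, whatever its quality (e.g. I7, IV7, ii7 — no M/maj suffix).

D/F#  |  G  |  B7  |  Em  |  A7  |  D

D/F# has root D, degree 1 in D major, so I6.
G: major triad on G = scale degree 4 → IV.
B7 is the secondary dominant of ii (dominant seventh chord on B): V7/ii.
Em: minor triad on E = scale degree 2 → ii.
A7: root A is the dominant; dominant seventh chord there is V7.
D: root D is the tonic; major triad there is I.

I6 - IV - V7/ii - ii - V7 - I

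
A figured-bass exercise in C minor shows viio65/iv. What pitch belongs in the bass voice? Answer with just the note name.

G

The applied chord viio65/iv is rooted on E: E-G-Bb-Db.
The figure 65 means first inversion — the third is in the bass.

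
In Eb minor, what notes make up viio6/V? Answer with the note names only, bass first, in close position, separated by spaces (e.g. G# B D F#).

C Eb A

viio6/V is a secondary leading-tone chord. The target V is Bb in Eb minor; the applied chord is rooted a semitone below, on A.
Building a diminished triad on A gives A-C-Eb.
The figured bass 6 indicates first inversion, placing the third (C) in the bass: C-Eb-A.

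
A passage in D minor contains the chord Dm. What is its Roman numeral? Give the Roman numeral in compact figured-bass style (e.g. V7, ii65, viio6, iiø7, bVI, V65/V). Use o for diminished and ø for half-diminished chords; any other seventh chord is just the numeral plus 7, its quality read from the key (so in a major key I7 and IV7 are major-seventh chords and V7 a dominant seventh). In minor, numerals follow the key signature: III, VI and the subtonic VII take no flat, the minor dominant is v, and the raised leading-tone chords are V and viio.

i

Stacked in thirds the chord is D-F-A: a minor triad on D.
D is scale degree 1 in D minor, and a minor triad on that degree is written i.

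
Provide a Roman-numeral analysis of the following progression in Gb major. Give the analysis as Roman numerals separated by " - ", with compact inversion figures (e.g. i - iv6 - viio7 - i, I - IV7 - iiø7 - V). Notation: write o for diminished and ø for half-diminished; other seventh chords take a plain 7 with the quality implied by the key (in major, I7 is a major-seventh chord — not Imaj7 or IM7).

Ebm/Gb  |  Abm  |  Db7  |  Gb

vi6 - ii - V7 - I

Ebm/Gb: root Eb is the submediant; minor triad there is vi6.
Abm: root Ab is the supertonic; minor triad there is ii.
Db7: root Db is the dominant; dominant seventh chord there is V7.
Gb has root Gb, degree 1 in Gb major, so I.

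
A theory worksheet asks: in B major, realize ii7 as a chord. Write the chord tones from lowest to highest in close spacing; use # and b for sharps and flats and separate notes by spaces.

C# E G# B

In B major, scale degree 2 is C#, and the diatonic chord built there is a minor seventh chord.
That chord is spelled C#-E-G#-B.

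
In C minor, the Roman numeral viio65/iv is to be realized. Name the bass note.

G

The applied chord viio65/iv is rooted on E: E-G-Bb-Db.
The figure 65 means first inversion — the third is in the bass.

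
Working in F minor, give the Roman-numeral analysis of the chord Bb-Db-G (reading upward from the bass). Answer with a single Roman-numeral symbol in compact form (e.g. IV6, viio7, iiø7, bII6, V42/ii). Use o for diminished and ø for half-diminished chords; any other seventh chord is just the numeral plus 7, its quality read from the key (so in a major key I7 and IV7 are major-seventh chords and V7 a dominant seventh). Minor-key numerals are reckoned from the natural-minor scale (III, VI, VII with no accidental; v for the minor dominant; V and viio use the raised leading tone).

iio6

The pitches G-Bb-Db form a diminished triad rooted on G.
In F minor, G is the supertonic; the diatonic diminished triad there is iio.
With Bb in the bass the chord is in first inversion, so the figured bass is 6.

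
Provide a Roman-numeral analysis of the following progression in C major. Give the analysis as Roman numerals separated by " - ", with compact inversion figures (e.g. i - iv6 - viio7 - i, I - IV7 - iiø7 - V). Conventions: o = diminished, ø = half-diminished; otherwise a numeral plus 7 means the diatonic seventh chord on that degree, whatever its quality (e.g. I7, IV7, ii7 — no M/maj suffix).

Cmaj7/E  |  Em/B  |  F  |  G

I65 - iii64 - IV - V

Cmaj7/E: major seventh chord on C = scale degree 1 → I65.
Em/B: minor triad on E = scale degree 3 → iii64.
F: root F is the subdominant; major triad there is IV.
G: major triad on G = scale degree 5 → V.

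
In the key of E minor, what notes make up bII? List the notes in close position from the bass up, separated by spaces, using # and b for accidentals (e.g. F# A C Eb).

Scale degree 2 in E minor is F#; lowering it a half step gives F. bII is the Neapolitan chord — a major triad on the lowered second degree.
So the chord is F-A-C, a major triad.

F A C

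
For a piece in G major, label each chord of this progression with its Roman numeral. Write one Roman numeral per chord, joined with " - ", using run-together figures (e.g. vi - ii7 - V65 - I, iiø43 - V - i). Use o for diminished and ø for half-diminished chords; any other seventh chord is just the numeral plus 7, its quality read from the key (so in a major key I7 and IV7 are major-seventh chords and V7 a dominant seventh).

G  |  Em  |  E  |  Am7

G has root G, degree 1 in G major, so I.
Em: minor triad on E = scale degree 6 → vi.
E: a major triad on E, the applied dominant of ii → V/ii.
Am7: root A is the supertonic; minor seventh chord there is ii7.

I - vi - V/ii - ii7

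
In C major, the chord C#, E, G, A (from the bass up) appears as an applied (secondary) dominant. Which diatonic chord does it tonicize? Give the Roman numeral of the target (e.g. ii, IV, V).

ii

The chord is a dominant seventh chord on A.
A dominant resolves down a perfect fifth: A → D. In C major, D is scale degree 2, i.e. ii.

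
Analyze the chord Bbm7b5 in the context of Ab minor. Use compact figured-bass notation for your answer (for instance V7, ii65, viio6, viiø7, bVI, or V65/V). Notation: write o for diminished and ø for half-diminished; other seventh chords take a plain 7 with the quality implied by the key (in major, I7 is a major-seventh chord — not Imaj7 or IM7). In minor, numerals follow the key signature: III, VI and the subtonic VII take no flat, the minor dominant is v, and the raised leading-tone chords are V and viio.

iiø7

Stacked in thirds the chord is Bb-Db-Fb-Ab: a half-diminished seventh chord on Bb.
Bb is scale degree 2 in Ab minor, and a half-diminished seventh chord on that degree is written iiø7.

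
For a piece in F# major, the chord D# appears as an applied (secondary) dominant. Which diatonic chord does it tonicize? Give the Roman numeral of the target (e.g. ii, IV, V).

The chord is a major triad on D#.
A dominant resolves down a perfect fifth: D# → G#. In F# major, G# is scale degree 2, i.e. ii.

ii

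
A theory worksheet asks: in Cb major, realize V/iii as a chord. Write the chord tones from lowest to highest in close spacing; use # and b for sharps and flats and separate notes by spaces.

The slash means an applied dominant: we want the dominant of iii. In Cb major, iii is Eb minor, and its dominant is built on Bb.
Building a major triad on Bb gives Bb-D-F.

Bb D F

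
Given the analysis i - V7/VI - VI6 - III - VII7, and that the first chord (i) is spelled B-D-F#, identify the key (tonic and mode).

B minor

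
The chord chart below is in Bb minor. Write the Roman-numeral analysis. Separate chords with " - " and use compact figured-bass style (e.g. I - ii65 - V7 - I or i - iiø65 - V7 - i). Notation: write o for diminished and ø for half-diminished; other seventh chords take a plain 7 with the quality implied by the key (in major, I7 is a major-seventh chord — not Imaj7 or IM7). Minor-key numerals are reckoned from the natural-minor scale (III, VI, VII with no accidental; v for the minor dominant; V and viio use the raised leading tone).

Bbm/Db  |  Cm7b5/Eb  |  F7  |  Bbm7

i6 - iiø65 - V7 - i7

Bbm/Db: root Bb is the tonic; minor triad there is i6.
Cm7b5/Eb has root C, degree 2 in Bb minor, so iiø65.
F7: dominant seventh chord on F = scale degree 5 → V7.
Bbm7 has root Bb, degree 1 in Bb minor, so i7.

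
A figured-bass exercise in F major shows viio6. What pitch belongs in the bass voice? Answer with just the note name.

G

viio in F major has root E; the chord is E-G-Bb.
The figure 6 means first inversion — the third is in the bass.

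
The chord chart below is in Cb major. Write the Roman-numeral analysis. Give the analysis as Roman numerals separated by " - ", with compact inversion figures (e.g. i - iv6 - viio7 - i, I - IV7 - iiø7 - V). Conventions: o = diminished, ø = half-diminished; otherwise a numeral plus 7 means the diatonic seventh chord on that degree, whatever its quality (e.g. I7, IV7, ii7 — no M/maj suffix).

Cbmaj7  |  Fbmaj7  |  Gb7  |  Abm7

Cbmaj7: root Cb is the tonic; major seventh chord there is I7.
Fbmaj7: root Fb is the subdominant; major seventh chord there is IV7.
Gb7: dominant seventh chord on Gb = scale degree 5 → V7.
Abm7: root Ab is the submediant; minor seventh chord there is vi7.

I7 - IV7 - V7 - vi7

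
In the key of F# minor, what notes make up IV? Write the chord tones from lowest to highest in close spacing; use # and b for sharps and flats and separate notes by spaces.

B D# F#

IV is the major subdominant, borrowed from the parallel major. In F# minor that root is B.
So the chord is B-D#-F#.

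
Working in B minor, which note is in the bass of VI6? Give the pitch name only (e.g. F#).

VI in B minor has root G; the chord is G-B-D.
The figure 6 means first inversion — the third is in the bass.

B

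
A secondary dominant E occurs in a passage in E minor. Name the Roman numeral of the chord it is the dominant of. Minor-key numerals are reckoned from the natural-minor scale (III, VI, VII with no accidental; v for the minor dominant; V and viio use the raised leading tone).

The chord is a major triad on E.
A dominant resolves down a perfect fifth: E → A. In E minor, A is scale degree 4, i.e. iv.

iv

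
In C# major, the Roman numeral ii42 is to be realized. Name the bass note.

C#

ii in C# major has root D#; the chord is D#-F#-A#-C#.
The figure 42 means third inversion — the seventh is in the bass.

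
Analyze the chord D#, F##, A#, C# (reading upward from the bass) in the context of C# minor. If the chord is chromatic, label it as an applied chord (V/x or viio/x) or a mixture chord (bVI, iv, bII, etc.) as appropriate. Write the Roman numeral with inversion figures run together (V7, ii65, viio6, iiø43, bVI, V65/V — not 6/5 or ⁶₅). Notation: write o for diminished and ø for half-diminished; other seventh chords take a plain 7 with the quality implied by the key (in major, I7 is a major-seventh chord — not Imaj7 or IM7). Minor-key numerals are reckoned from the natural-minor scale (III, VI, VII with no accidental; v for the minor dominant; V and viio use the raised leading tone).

V7/V

Stacked in thirds the chord is D#-F##-A#-C#: a dominant seventh chord on D#.
D# is not a diatonic chord root with this quality in C# minor, but it lies a perfect fifth above G# (V), so the chord functions as an applied dominant of V.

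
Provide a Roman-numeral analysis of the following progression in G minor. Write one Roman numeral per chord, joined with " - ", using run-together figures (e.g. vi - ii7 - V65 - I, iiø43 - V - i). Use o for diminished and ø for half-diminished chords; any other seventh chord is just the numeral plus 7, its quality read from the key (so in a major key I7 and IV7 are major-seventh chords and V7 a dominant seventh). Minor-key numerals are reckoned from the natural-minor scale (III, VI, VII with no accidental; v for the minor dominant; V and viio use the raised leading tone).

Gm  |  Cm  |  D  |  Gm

i - iv - V - i

Gm: minor triad on G = scale degree 1 → i.
Cm: root C is the subdominant; minor triad there is iv.
D has root D, degree 5 in G minor, so V.
Gm: minor triad on G = scale degree 1 → i.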